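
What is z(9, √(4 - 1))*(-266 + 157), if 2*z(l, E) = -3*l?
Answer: 2943/2 ≈ 1471.5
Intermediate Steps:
z(l, E) = -3*l/2 (z(l, E) = (-3*l)/2 = -3*l/2)
z(9, √(4 - 1))*(-266 + 157) = (-3/2*9)*(-266 + 157) = -27/2*(-109) = 2943/2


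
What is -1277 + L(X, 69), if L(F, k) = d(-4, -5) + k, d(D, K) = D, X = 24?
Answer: -1212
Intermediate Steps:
L(F, k) = -4 + k
-1277 + L(X, 69) = -1277 + (-4 + 69) = -1277 + 65 = -1212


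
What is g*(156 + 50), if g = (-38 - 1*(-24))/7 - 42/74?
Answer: -19570/37 ≈ -528.92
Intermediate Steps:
g = -95/37 (g = (-38 + 24)*(1/7) - 42*1/74 = -14*1/7 - 21/37 = -2 - 21/37 = -95/37 ≈ -2.5676)
g*(156 + 50) = -95*(156 + 50)/37 = -95/37*206 = -19570/37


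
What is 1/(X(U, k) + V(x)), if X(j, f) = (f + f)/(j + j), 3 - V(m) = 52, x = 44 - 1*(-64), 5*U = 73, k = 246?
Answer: -73/2347 ≈ -0.031104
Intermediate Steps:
U = 73/5 (U = (1/5)*73 = 73/5 ≈ 14.600)
x = 108 (x = 44 + 64 = 108)
V(m) = -49 (V(m) = 3 - 1*52 = 3 - 52 = -49)
X(j, f) = f/j (X(j, f) = (2*f)/((2*j)) = (2*f)*(1/(2*j)) = f/j)
1/(X(U, k) + V(x)) = 1/(246/(73/5) - 49) = 1/(246*(5/73) - 49) = 1/(1230/73 - 49) = 1/(-2347/73) = -73/2347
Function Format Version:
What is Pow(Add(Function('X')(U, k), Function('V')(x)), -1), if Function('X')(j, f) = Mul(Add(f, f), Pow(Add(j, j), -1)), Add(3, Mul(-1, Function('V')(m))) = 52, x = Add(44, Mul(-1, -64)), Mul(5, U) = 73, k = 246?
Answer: Rational(-73, 2347) ≈ -0.031104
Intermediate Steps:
U = Rational(73, 5) (U = Mul(Rational(1, 5), 73) = Rational(73, 5) ≈ 14.600)
x = 108 (x = Add(44, 64) = 108)
Function('V')(m) = -49 (Function('V')(m) = Add(3, Mul(-1, 52)) = Add(3, -52) = -49)
Function('X')(j, f) = Mul(f, Pow(j, -1)) (Function('X')(j, f) = Mul(Mul(2, f), Pow(Mul(2, j), -1)) = Mul(Mul(2, f), Mul(Rational(1, 2), Pow(j, -1))) = Mul(f, Pow(j, -1)))
Pow(Add(Function('X')(U, k), Function('V')(x)), -1) = Pow(Add(Mul(246, Pow(Rational(73, 5), -1)), -49), -1) = Pow(Add(Mul(246, Rational(5, 73)), -49), -1) = Pow(Add(Rational(1230, 73), -49), -1) = Pow(Rational(-2347, 73), -1) = Rational(-73, 2347)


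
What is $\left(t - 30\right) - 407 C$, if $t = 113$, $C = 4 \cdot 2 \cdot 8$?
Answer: $-25965$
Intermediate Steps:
$C = 64$ ($C = 8 \cdot 8 = 64$)
$\left(t - 30\right) - 407 C = \left(113 - 30\right) - 26048 = 83 - 26048 = -25965$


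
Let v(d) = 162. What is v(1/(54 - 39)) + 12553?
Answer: 12715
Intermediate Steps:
v(1/(54 - 39)) + 12553 = 162 + 12553 = 12715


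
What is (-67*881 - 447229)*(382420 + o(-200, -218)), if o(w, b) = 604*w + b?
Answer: -132336330912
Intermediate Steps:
o(w, b) = b + 604*w
(-67*881 - 447229)*(382420 + o(-200, -218)) = (-67*881 - 447229)*(382420 + (-218 + 604*(-200))) = (-59027 - 447229)*(382420 + (-218 - 120800)) = -506256*(382420 - 121018) = -506256*261402 = -132336330912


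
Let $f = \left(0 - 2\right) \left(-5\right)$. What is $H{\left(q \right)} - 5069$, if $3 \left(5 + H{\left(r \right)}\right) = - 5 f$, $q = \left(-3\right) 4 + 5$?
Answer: $- \frac{15272}{3} \approx -5090.7$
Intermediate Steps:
$f = 10$ ($f = \left(-2\right) \left(-5\right) = 10$)
$q = -7$ ($q = -12 + 5 = -7$)
$H{\left(r \right)} = - \frac{65}{3}$ ($H{\left(r \right)} = -5 + \frac{\left(-5\right) 10}{3} = -5 + \frac{1}{3} \left(-50\right) = -5 - \frac{50}{3} = - \frac{65}{3}$)
$H{\left(q \right)} - 5069 = - \frac{65}{3} - 5069 = - \frac{15272}{3}$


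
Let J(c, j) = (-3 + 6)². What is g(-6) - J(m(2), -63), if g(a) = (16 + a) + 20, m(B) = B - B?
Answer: 21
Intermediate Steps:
m(B) = 0
J(c, j) = 9 (J(c, j) = 3² = 9)
g(a) = 36 + a
g(-6) - J(m(2), -63) = (36 - 6) - 1*9 = 30 - 9 = 21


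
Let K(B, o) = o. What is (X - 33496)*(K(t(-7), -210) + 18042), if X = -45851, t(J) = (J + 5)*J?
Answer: -1414915704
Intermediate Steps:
t(J) = J*(5 + J) (t(J) = (5 + J)*J = J*(5 + J))
(X - 33496)*(K(t(-7), -210) + 18042) = (-45851 - 33496)*(-210 + 18042) = -79347*17832 = -1414915704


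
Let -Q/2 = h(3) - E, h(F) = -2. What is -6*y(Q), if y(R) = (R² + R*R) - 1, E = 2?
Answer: -762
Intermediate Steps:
Q = 8 (Q = -2*(-2 - 1*2) = -2*(-2 - 2) = -2*(-4) = 8)
y(R) = -1 + 2*R² (y(R) = (R² + R²) - 1 = 2*R² - 1 = -1 + 2*R²)
-6*y(Q) = -6*(-1 + 2*8²) = -6*(-1 + 2*64) = -6*(-1 + 128) = -6*127 = -762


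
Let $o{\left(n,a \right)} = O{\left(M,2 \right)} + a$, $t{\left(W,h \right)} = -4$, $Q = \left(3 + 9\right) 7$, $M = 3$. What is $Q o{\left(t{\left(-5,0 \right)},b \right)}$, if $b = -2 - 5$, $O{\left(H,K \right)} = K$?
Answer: $-420$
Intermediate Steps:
$Q = 84$ ($Q = 12 \cdot 7 = 84$)
$b = -7$ ($b = -2 - 5 = -7$)
$o{\left(n,a \right)} = 2 + a$
$Q o{\left(t{\left(-5,0 \right)},b \right)} = 84 \left(2 - 7\right) = 84 \left(-5\right) = -420$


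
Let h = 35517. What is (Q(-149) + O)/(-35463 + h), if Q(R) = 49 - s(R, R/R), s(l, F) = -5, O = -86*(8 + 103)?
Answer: -1582/9 ≈ -175.78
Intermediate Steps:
O = -9546 (O = -86*111 = -9546)
Q(R) = 54 (Q(R) = 49 - 1*(-5) = 49 + 5 = 54)
(Q(-149) + O)/(-35463 + h) = (54 - 9546)/(-35463 + 35517) = -9492/54 = -9492*1/54 = -1582/9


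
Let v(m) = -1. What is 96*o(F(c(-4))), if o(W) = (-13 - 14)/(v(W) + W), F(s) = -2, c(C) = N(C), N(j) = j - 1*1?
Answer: 864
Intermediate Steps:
N(j) = -1 + j (N(j) = j - 1 = -1 + j)
c(C) = -1 + C
o(W) = -27/(-1 + W) (o(W) = (-13 - 14)/(-1 + W) = -27/(-1 + W))
96*o(F(c(-4))) = 96*(-27/(-1 - 2)) = 96*(-27/(-3)) = 96*(-27*(-⅓)) = 96*9 = 864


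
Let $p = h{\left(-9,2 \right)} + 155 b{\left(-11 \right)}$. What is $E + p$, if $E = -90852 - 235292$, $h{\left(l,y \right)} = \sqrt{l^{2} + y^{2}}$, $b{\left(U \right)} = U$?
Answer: $-327849 + \sqrt{85} \approx -3.2784 \cdot 10^{5}$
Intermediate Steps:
$E = -326144$ ($E = -90852 - 235292 = -326144$)
$p = -1705 + \sqrt{85}$ ($p = \sqrt{\left(-9\right)^{2} + 2^{2}} + 155 \left(-11\right) = \sqrt{81 + 4} - 1705 = \sqrt{85} - 1705 = -1705 + \sqrt{85} \approx -1695.8$)
$E + p = -326144 - \left(1705 - \sqrt{85}\right) = -327849 + \sqrt{85}$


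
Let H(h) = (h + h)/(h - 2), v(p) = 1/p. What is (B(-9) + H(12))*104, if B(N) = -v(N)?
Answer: 11752/45 ≈ 261.16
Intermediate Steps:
B(N) = -1/N
H(h) = 2*h/(-2 + h) (H(h) = (2*h)/(-2 + h) = 2*h/(-2 + h))
(B(-9) + H(12))*104 = (-1/(-9) + 2*12/(-2 + 12))*104 = (-1*(-1/9) + 2*12/10)*104 = (1/9 + 2*12*(1/10))*104 = (1/9 + 12/5)*104 = (113/45)*104 = 11752/45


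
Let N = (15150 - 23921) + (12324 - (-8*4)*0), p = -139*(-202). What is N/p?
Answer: 3553/28078 ≈ 0.12654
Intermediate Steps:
p = 28078
N = 3553 (N = -8771 + (12324 - (-32)*0) = -8771 + (12324 - 1*0) = -8771 + (12324 + 0) = -8771 + 12324 = 3553)
N/p = 3553/28078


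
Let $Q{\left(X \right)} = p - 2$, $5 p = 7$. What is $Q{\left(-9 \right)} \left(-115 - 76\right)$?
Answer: $\frac{573}{5} \approx 114.6$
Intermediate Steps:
$p = \frac{7}{5}$ ($p = \frac{1}{5} \cdot 7 = \frac{7}{5} \approx 1.4$)
$Q{\left(X \right)} = - \frac{3}{5}$ ($Q{\left(X \right)} = \frac{7}{5} - 2 = - \frac{3}{5}$)
$Q{\left(-9 \right)} \left(-115 - 76\right) = - \frac{3 \left(-115 - 76\right)}{5} = \left(- \frac{3}{5}\right) \left(-191\right) = \frac{573}{5}$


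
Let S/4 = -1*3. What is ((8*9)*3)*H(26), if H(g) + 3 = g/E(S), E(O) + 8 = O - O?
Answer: -1350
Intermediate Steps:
S = -12 (S = 4*(-1*3) = 4*(-3) = -12)
E(O) = -8 (E(O) = -8 + (O - O) = -8 + 0 = -8)
H(g) = -3 - g/8 (H(g) = -3 + g/(-8) = -3 + g*(-⅛) = -3 - g/8)
((8*9)*3)*H(26) = ((8*9)*3)*(-3 - ⅛*26) = (72*3)*(-3 - 13/4) = 216*(-25/4) = -1350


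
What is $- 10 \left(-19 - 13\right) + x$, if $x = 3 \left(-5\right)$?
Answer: $305$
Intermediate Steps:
$x = -15$
$- 10 \left(-19 - 13\right) + x = - 10 \left(-19 - 13\right) - 15 = \left(-10\right) \left(-32\right) - 15 = 320 - 15 = 305$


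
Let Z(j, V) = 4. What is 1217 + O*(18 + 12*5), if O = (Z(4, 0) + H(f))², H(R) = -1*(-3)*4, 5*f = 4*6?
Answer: 21185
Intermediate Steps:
f = 24/5 (f = (4*6)/5 = (⅕)*24 = 24/5 ≈ 4.8000)
H(R) = 12 (H(R) = 3*4 = 12)
O = 256 (O = (4 + 12)² = 16² = 256)
1217 + O*(18 + 12*5) = 1217 + 256*(18 + 12*5) = 1217 + 256*(18 + 60) = 1217 + 256*78 = 1217 + 19968 = 21185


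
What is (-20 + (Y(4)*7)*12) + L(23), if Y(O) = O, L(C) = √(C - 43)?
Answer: 316 + 2*I*√5 ≈ 316.0 + 4.4721*I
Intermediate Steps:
L(C) = √(-43 + C)
(-20 + (Y(4)*7)*12) + L(23) = (-20 + (4*7)*12) + √(-43 + 23) = (-20 + 28*12) + √(-20) = (-20 + 336) + 2*I*√5 = 316 + 2*I*√5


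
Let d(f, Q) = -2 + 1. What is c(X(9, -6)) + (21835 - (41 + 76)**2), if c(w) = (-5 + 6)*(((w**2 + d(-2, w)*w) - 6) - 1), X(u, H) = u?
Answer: 8211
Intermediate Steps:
d(f, Q) = -1
c(w) = -7 + w**2 - w (c(w) = (-5 + 6)*(((w**2 - w) - 6) - 1) = 1*((-6 + w**2 - w) - 1) = 1*(-7 + w**2 - w) = -7 + w**2 - w)
c(X(9, -6)) + (21835 - (41 + 76)**2) = (-7 + 9**2 - 1*9) + (21835 - (41 + 76)**2) = (-7 + 81 - 9) + (21835 - 1*117**2) = 65 + (21835 - 1*13689) = 65 + (21835 - 13689) = 65 + 8146 = 8211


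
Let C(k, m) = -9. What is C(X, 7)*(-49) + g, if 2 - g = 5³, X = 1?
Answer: 318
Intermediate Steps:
g = -123 (g = 2 - 1*5³ = 2 - 1*125 = 2 - 125 = -123)
C(X, 7)*(-49) + g = -9*(-49) - 123 = 441 - 123 = 318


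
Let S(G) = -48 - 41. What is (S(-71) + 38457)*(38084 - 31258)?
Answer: 261899968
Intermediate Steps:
S(G) = -89
(S(-71) + 38457)*(38084 - 31258) = (-89 + 38457)*(38084 - 31258) = 38368*6826 = 261899968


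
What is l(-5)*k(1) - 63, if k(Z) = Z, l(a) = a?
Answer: -68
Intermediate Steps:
l(-5)*k(1) - 63 = -5*1 - 63 = -5 - 63 = -68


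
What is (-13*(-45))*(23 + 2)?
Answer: 14625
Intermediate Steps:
(-13*(-45))*(23 + 2) = 585*25 = 14625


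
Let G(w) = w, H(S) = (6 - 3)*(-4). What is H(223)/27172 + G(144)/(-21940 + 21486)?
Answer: -489777/1542011 ≈ -0.31762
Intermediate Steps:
H(S) = -12 (H(S) = 3*(-4) = -12)
H(223)/27172 + G(144)/(-21940 + 21486) = -12/27172 + 144/(-21940 + 21486) = -12*1/27172 + 144/(-454) = -3/6793 + 144*(-1/454) = -3/6793 - 72/227 = -489777/1542011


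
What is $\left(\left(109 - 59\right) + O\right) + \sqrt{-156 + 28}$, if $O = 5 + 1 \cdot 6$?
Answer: $61 + 8 i \sqrt{2} \approx 61.0 + 11.314 i$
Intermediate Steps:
$O = 11$ ($O = 5 + 6 = 11$)
$\left(\left(109 - 59\right) + O\right) + \sqrt{-156 + 28} = \left(\left(109 - 59\right) + 11\right) + \sqrt{-156 + 28} = \left(50 + 11\right) + \sqrt{-128} = 61 + 8 i \sqrt{2}$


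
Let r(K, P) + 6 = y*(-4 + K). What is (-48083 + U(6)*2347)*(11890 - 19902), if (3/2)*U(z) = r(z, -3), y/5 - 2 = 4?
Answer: -291708908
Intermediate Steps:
y = 30 (y = 10 + 5*4 = 10 + 20 = 30)
r(K, P) = -126 + 30*K (r(K, P) = -6 + 30*(-4 + K) = -6 + (-120 + 30*K) = -126 + 30*K)
U(z) = -84 + 20*z (U(z) = 2*(-126 + 30*z)/3 = -84 + 20*z)
(-48083 + U(6)*2347)*(11890 - 19902) = (-48083 + (-84 + 20*6)*2347)*(11890 - 19902) = (-48083 + (-84 + 120)*2347)*(-8012) = (-48083 + 36*2347)*(-8012) = (-48083 + 84492)*(-8012) = 36409*(-8012) = -291708908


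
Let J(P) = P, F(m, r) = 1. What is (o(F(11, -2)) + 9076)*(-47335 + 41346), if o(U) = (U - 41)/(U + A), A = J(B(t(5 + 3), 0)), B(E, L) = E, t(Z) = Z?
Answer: -488965916/9 ≈ -5.4330e+7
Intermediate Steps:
A = 8 (A = 5 + 3 = 8)
o(U) = (-41 + U)/(8 + U) (o(U) = (U - 41)/(U + 8) = (-41 + U)/(8 + U))
(o(F(11, -2)) + 9076)*(-47335 + 41346) = ((-41 + 1)/(8 + 1) + 9076)*(-47335 + 41346) = (-40/9 + 9076)*(-5989) = (81644/9)*(-5989) = -488965916/9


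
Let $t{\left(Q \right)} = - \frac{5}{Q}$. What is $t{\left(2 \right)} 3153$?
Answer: $- \frac{15765}{2} \approx -7882.5$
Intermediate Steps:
$t{\left(2 \right)} 3153 = - \frac{5}{2} \cdot 3153 = \left(-5\right) \frac{1}{2} \cdot 3153 = \left(- \frac{5}{2}\right) 3153 = - \frac{15765}{2}$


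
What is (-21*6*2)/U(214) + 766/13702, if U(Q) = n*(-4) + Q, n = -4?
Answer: -819181/787865 ≈ -1.0397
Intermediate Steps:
U(Q) = 16 + Q (U(Q) = -4*(-4) + Q = 16 + Q)
(-21*6*2)/U(214) + 766/13702 = (-21*6*2)/(16 + 214) + 766/13702 = -126*2/230 + 766*(1/13702) = -252*1/230 + 383/6851 = -126/115 + 383/6851 = -819181/787865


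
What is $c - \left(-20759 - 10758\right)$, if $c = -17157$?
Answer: $14360$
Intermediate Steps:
$c - \left(-20759 - 10758\right) = -17157 - \left(-20759 - 10758\right) = -17157 - -31517 = -17157 + 31517 = 14360$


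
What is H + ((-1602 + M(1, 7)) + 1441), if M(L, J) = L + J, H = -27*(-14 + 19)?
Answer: -288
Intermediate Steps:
H = -135 (H = -27*5 = -135)
M(L, J) = J + L
H + ((-1602 + M(1, 7)) + 1441) = -135 + ((-1602 + (7 + 1)) + 1441) = -135 + ((-1602 + 8) + 1441) = -135 + (-1594 + 1441) = -135 - 153 = -288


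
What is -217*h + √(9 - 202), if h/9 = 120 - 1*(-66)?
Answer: -363258 + I*√193 ≈ -3.6326e+5 + 13.892*I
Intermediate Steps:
h = 1674 (h = 9*(120 - 1*(-66)) = 9*(120 + 66) = 9*186 = 1674)
-217*h + √(9 - 202) = -217*1674 + √(9 - 202) = -363258 + √(-193) = -363258 + I*√193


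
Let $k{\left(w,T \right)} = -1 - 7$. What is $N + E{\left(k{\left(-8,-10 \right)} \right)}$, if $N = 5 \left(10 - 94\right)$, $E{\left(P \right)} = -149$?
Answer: $-569$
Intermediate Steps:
$k{\left(w,T \right)} = -8$ ($k{\left(w,T \right)} = -1 - 7 = -8$)
$N = -420$ ($N = 5 \left(-84\right) = -420$)
$N + E{\left(k{\left(-8,-10 \right)} \right)} = -420 - 149 = -569$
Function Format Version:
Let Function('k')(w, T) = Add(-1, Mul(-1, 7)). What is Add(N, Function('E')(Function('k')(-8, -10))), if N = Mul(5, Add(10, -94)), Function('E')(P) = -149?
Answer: -569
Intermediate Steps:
Function('k')(w, T) = -8 (Function('k')(w, T) = Add(-1, -7) = -8)
N = -420 (N = Mul(5, -84) = -420)
Add(N, Function('E')(Function('k')(-8, -10))) = Add(-420, -149) = -569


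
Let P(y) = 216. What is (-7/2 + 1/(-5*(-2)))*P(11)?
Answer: -3672/5 ≈ -734.40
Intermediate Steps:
(-7/2 + 1/(-5*(-2)))*P(11) = (-7/2 + 1/(-5*(-2)))*216 = (-7*½ - ⅕*(-½))*216 = (-7/2 + ⅒)*216 = -17/5*216 = -3672/5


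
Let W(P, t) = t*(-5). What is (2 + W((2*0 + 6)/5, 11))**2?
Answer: 2809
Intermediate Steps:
W(P, t) = -5*t
(2 + W((2*0 + 6)/5, 11))**2 = (2 - 5*11)**2 = (2 - 55)**2 = (-53)**2 = 2809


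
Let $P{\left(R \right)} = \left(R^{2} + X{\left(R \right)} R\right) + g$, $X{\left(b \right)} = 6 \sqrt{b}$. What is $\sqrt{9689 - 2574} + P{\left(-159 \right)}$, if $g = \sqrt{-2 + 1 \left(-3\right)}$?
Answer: $25281 + \sqrt{7115} + i \sqrt{5} - 954 i \sqrt{159} \approx 25365.0 - 12027.0 i$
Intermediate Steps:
$g = i \sqrt{5}$ ($g = \sqrt{-2 - 3} = \sqrt{-5} = i \sqrt{5} \approx 2.2361 i$)
$P{\left(R \right)} = R^{2} + 6 R^{\frac{3}{2}} + i \sqrt{5}$ ($P{\left(R \right)} = \left(R^{2} + 6 \sqrt{R} R\right) + i \sqrt{5} = \left(R^{2} + 6 R^{\frac{3}{2}}\right) + i \sqrt{5} = R^{2} + 6 R^{\frac{3}{2}} + i \sqrt{5}$)
$\sqrt{9689 - 2574} + P{\left(-159 \right)} = \sqrt{9689 - 2574} + \left(\left(-159\right)^{2} + 6 \left(-159\right)^{\frac{3}{2}} + i \sqrt{5}\right) = \sqrt{7115} + \left(25281 + 6 \left(- 159 i \sqrt{159}\right) + i \sqrt{5}\right) = \sqrt{7115} + \left(25281 - 954 i \sqrt{159} + i \sqrt{5}\right) = \sqrt{7115} + \left(25281 + i \sqrt{5} - 954 i \sqrt{159}\right) = 25281 + \sqrt{7115} + i \sqrt{5} - 954 i \sqrt{159}$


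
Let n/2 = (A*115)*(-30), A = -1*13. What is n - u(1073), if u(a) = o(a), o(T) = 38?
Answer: 89662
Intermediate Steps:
u(a) = 38
A = -13
n = 89700 (n = 2*(-13*115*(-30)) = 2*(-1495*(-30)) = 2*44850 = 89700)
n - u(1073) = 89700 - 1*38 = 89700 - 38 = 89662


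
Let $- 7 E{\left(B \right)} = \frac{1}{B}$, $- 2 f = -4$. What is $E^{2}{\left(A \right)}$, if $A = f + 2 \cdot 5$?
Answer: $\frac{1}{7056} \approx 0.00014172$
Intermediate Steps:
$f = 2$ ($f = \left(- \frac{1}{2}\right) \left(-4\right) = 2$)
$A = 12$ ($A = 2 + 2 \cdot 5 = 2 + 10 = 12$)
$E{\left(B \right)} = - \frac{1}{7 B}$
$E^{2}{\left(A \right)} = \left(- \frac{1}{7 \cdot 12}\right)^{2} = \left(\left(- \frac{1}{7}\right) \frac{1}{12}\right)^{2} = \left(- \frac{1}{84}\right)^{2} = \frac{1}{7056}$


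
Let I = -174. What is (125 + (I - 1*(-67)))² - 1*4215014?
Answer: -4214690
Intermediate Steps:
(125 + (I - 1*(-67)))² - 1*4215014 = (125 + (-174 - 1*(-67)))² - 1*4215014 = (125 + (-174 + 67))² - 4215014 = (125 - 107)² - 4215014 = 18² - 4215014 = 324 - 4215014 = -4214690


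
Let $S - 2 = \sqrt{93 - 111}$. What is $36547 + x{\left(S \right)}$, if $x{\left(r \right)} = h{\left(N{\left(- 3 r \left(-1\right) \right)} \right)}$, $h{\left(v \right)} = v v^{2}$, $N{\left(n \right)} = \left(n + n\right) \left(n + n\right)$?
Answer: $436363459 + 167961600 i \sqrt{2} \approx 4.3636 \cdot 10^{8} + 2.3753 \cdot 10^{8} i$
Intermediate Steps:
$S = 2 + 3 i \sqrt{2}$ ($S = 2 + \sqrt{93 - 111} = 2 + \sqrt{-18} = 2 + 3 i \sqrt{2} \approx 2.0 + 4.2426 i$)
$N{\left(n \right)} = 4 n^{2}$ ($N{\left(n \right)} = 2 n 2 n = 4 n^{2}$)
$h{\left(v \right)} = v^{3}$
$x{\left(r \right)} = 46656 r^{6}$ ($x{\left(r \right)} = \left(4 \left(- 3 r \left(-1\right)\right)^{2}\right)^{3} = \left(4 \left(3 r\right)^{2}\right)^{3} = \left(4 \cdot 9 r^{2}\right)^{3} = \left(36 r^{2}\right)^{3} = 46656 r^{6}$)
$36547 + x{\left(S \right)} = 36547 + 46656 \left(2 + 3 i \sqrt{2}\right)^{6}$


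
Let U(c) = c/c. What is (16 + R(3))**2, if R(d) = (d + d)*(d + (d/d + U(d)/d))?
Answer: 1764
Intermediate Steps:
U(c) = 1
R(d) = 2*d*(1 + d + 1/d) (R(d) = (d + d)*(d + (d/d + 1/d)) = (2*d)*(d + (1 + 1/d)) = (2*d)*(1 + d + 1/d) = 2*d*(1 + d + 1/d))
(16 + R(3))**2 = (16 + (2 + 2*3 + 2*3**2))**2 = (16 + (2 + 6 + 2*9))**2 = (16 + (2 + 6 + 18))**2 = (16 + 26)**2 = 42**2 = 1764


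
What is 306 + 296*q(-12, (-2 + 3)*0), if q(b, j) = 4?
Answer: 1490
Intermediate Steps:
306 + 296*q(-12, (-2 + 3)*0) = 306 + 296*4 = 306 + 1184 = 1490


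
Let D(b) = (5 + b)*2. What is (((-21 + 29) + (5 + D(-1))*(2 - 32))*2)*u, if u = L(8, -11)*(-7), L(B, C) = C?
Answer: -58828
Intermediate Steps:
D(b) = 10 + 2*b
u = 77 (u = -11*(-7) = 77)
(((-21 + 29) + (5 + D(-1))*(2 - 32))*2)*u = (((-21 + 29) + (5 + (10 + 2*(-1)))*(2 - 32))*2)*77 = ((8 + (5 + (10 - 2))*(-30))*2)*77 = ((8 + (5 + 8)*(-30))*2)*77 = ((8 + 13*(-30))*2)*77 = ((8 - 390)*2)*77 = -382*2*77 = -764*77 = -58828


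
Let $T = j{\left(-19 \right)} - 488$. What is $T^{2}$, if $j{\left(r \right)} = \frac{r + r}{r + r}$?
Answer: $237169$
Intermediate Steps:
$j{\left(r \right)} = 1$ ($j{\left(r \right)} = \frac{2 r}{2 r} = 2 r \frac{1}{2 r} = 1$)
$T = -487$ ($T = 1 - 488 = -487$)
$T^{2} = \left(-487\right)^{2} = 237169$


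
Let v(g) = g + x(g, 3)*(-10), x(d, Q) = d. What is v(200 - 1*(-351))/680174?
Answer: -4959/680174 ≈ -0.0072908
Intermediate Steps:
v(g) = -9*g (v(g) = g + g*(-10) = g - 10*g = -9*g)
v(200 - 1*(-351))/680174 = -9*(200 - 1*(-351))/680174 = -9*(200 + 351)*(1/680174) = -9*551*(1/680174) = -4959*1/680174 = -4959/680174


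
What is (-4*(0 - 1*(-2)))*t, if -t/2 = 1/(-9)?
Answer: -16/9 ≈ -1.7778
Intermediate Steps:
t = 2/9 (t = -2/(-9) = -2*(-⅑) = 2/9 ≈ 0.22222)
(-4*(0 - 1*(-2)))*t = -4*(0 - 1*(-2))*(2/9) = -4*(0 + 2)*(2/9) = -4*2*(2/9) = -8*2/9 = -16/9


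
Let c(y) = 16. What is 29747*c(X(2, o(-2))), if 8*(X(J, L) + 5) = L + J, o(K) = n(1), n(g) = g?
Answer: 475952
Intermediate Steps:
o(K) = 1
X(J, L) = -5 + J/8 + L/8 (X(J, L) = -5 + (L + J)/8 = -5 + (J + L)/8 = -5 + (J/8 + L/8) = -5 + J/8 + L/8)
29747*c(X(2, o(-2))) = 29747*16 = 475952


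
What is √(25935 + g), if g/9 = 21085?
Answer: 10*√2157 ≈ 464.44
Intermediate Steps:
g = 189765 (g = 9*21085 = 189765)
√(25935 + g) = √(25935 + 189765) = √215700 = 10*√2157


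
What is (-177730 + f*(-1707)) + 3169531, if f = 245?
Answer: 2573586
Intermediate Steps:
(-177730 + f*(-1707)) + 3169531 = (-177730 + 245*(-1707)) + 3169531 = (-177730 - 418215) + 3169531 = -595945 + 3169531 = 2573586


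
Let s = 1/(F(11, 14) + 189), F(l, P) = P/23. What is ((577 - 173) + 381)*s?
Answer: 18055/4361 ≈ 4.1401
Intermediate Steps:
F(l, P) = P/23 (F(l, P) = P*(1/23) = P/23)
s = 23/4361 (s = 1/((1/23)*14 + 189) = 1/(14/23 + 189) = 1/(4361/23) = 23/4361 ≈ 0.0052740)
((577 - 173) + 381)*s = ((577 - 173) + 381)*(23/4361) = (404 + 381)*(23/4361) = 785*(23/4361) = 18055/4361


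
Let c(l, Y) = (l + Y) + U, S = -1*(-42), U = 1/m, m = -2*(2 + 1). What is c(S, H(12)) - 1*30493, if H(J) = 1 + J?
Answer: -182629/6 ≈ -30438.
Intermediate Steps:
m = -6 (m = -2*3 = -6)
U = -1/6 (U = 1/(-6) = -1/6 ≈ -0.16667)
S = 42
c(l, Y) = -1/6 + Y + l (c(l, Y) = (l + Y) - 1/6 = (Y + l) - 1/6 = -1/6 + Y + l)
c(S, H(12)) - 1*30493 = (-1/6 + (1 + 12) + 42) - 1*30493 = (-1/6 + 13 + 42) - 30493 = 329/6 - 30493 = -182629/6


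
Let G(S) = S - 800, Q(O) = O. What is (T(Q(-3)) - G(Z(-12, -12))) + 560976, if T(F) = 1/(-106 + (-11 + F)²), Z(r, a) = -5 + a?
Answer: 50561371/90 ≈ 5.6179e+5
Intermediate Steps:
G(S) = -800 + S
(T(Q(-3)) - G(Z(-12, -12))) + 560976 = (1/(-106 + (-11 - 3)²) - (-800 + (-5 - 12))) + 560976 = (1/(-106 + (-14)²) - (-800 - 17)) + 560976 = (1/(-106 + 196) - 1*(-817)) + 560976 = (1/90 + 817) + 560976 = 73531/90 + 560976 = 50561371/90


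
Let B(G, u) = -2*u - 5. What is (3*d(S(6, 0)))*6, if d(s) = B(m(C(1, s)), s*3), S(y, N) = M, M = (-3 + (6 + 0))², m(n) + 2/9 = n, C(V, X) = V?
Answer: -1062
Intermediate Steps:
m(n) = -2/9 + n
M = 9 (M = (-3 + 6)² = 3² = 9)
S(y, N) = 9
B(G, u) = -5 - 2*u
d(s) = -5 - 6*s (d(s) = -5 - 2*s*3 = -5 - 6*s)
(3*d(S(6, 0)))*6 = (3*(-5 - 6*9))*6 = (3*(-5 - 54))*6 = (3*(-59))*6 = -177*6 = -1062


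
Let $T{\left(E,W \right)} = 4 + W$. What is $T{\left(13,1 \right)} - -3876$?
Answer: $3881$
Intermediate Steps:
$T{\left(13,1 \right)} - -3876 = \left(4 + 1\right) - -3876 = 5 + 3876 = 3881$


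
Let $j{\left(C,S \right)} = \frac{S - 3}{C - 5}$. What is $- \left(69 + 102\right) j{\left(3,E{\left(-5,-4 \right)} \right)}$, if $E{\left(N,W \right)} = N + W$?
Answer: $-1026$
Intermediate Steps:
$j{\left(C,S \right)} = \frac{-3 + S}{-5 + C}$
$- \left(69 + 102\right) j{\left(3,E{\left(-5,-4 \right)} \right)} = - \left(69 + 102\right) \frac{-3 - 9}{-5 + 3} = - 171 \frac{-3 - 9}{-2} = - 171 \left(\left(- \frac{1}{2}\right) \left(-12\right)\right) = - 171 \cdot 6 = \left(-1\right) 1026 = -1026$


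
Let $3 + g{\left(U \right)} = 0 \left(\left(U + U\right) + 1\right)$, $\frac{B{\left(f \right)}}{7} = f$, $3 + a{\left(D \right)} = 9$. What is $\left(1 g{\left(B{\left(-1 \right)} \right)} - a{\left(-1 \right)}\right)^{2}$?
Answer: $81$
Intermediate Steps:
$a{\left(D \right)} = 6$ ($a{\left(D \right)} = -3 + 9 = 6$)
$B{\left(f \right)} = 7 f$
$g{\left(U \right)} = -3$ ($g{\left(U \right)} = -3 + 0 \left(\left(U + U\right) + 1\right) = -3 + 0 \left(2 U + 1\right) = -3 + 0 \left(1 + 2 U\right) = -3 + 0 = -3$)
$\left(1 g{\left(B{\left(-1 \right)} \right)} - a{\left(-1 \right)}\right)^{2} = \left(1 \left(-3\right) - 6\right)^{2} = \left(-3 - 6\right)^{2} = \left(-9\right)^{2} = 81$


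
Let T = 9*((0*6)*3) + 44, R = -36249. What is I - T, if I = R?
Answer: -36293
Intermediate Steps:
I = -36249
T = 44 (T = 9*(0*3) + 44 = 9*0 + 44 = 0 + 44 = 44)
I - T = -36249 - 1*44 = -36249 - 44 = -36293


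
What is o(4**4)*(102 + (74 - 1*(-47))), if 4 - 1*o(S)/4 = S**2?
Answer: -58454544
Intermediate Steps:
o(S) = 16 - 4*S**2
o(4**4)*(102 + (74 - 1*(-47))) = (16 - 4*(4**4)**2)*(102 + (74 - 1*(-47))) = (16 - 4*256**2)*(102 + (74 + 47)) = (16 - 4*65536)*(102 + 121) = (16 - 262144)*223 = -262128*223 = -58454544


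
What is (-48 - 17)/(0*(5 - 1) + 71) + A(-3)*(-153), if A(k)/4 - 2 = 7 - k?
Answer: -521489/71 ≈ -7344.9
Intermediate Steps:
A(k) = 36 - 4*k (A(k) = 8 + 4*(7 - k) = 8 + (28 - 4*k) = 36 - 4*k)
(-48 - 17)/(0*(5 - 1) + 71) + A(-3)*(-153) = (-48 - 17)/(0*(5 - 1) + 71) + (36 - 4*(-3))*(-153) = -65/(0*4 + 71) + (36 + 12)*(-153) = -65/(0 + 71) + 48*(-153) = -65/71 - 7344 = -521489/71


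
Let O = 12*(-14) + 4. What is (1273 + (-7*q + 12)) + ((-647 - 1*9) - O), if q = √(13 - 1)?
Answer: 793 - 14*√3 ≈ 768.75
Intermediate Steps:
O = -164 (O = -168 + 4 = -164)
q = 2*√3 (q = √12 = 2*√3 ≈ 3.4641)
(1273 + (-7*q + 12)) + ((-647 - 1*9) - O) = (1273 + (-14*√3 + 12)) + ((-647 - 1*9) - 1*(-164)) = (1273 + (-14*√3 + 12)) + ((-647 - 9) + 164) = (1273 + (12 - 14*√3)) + (-656 + 164) = (1285 - 14*√3) - 492 = 793 - 14*√3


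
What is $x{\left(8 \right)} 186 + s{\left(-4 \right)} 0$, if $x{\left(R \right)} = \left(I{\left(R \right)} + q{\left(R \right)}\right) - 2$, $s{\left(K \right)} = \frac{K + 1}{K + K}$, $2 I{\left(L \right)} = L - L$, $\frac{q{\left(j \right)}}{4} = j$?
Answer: $5580$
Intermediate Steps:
$q{\left(j \right)} = 4 j$
$I{\left(L \right)} = 0$ ($I{\left(L \right)} = \frac{L - L}{2} = \frac{1}{2} \cdot 0 = 0$)
$s{\left(K \right)} = \frac{1 + K}{2 K}$
$x{\left(R \right)} = -2 + 4 R$ ($x{\left(R \right)} = \left(0 + 4 R\right) - 2 = 4 R - 2 = -2 + 4 R$)
$x{\left(8 \right)} 186 + s{\left(-4 \right)} 0 = \left(-2 + 4 \cdot 8\right) 186 + \frac{1 - 4}{2 \left(-4\right)} 0 = \left(-2 + 32\right) 186 + \frac{1}{2} \left(- \frac{1}{4}\right) \left(-3\right) 0 = 30 \cdot 186 + \frac{3}{8} \cdot 0 = 5580 + 0 = 5580$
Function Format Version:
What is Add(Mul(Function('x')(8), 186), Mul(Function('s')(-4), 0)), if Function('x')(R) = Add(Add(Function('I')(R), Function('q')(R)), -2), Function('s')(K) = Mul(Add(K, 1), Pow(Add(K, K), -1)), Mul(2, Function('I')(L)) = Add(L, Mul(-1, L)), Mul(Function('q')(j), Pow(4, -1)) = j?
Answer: 5580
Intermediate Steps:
Function('q')(j) = Mul(4, j)
Function('I')(L) = 0 (Function('I')(L) = Mul(Rational(1, 2), Add(L, Mul(-1, L))) = Mul(Rational(1, 2), 0) = 0)
Function('s')(K) = Mul(Rational(1, 2), Pow(K, -1), Add(1, K)) (Function('s')(K) = Mul(Add(1, K), Pow(Mul(2, K), -1)) = Mul(Add(1, K), Mul(Rational(1, 2), Pow(K, -1))) = Mul(Rational(1, 2), Pow(K, -1), Add(1, K)))
Function('x')(R) = Add(-2, Mul(4, R)) (Function('x')(R) = Add(Add(0, Mul(4, R)), -2) = Add(Mul(4, R), -2) = Add(-2, Mul(4, R)))
Add(Mul(Function('x')(8), 186), Mul(Function('s')(-4), 0)) = Add(Mul(Add(-2, Mul(4, 8)), 186), Mul(Mul(Rational(1, 2), Pow(-4, -1), Add(1, -4)), 0)) = Add(Mul(Add(-2, 32), 186), Mul(Mul(Rational(1, 2), Rational(-1, 4), -3), 0)) = Add(Mul(30, 186), Mul(Rational(3, 8), 0)) = Add(5580, 0) = 5580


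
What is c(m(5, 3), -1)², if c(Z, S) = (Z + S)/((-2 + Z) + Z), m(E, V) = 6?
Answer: ¼ ≈ 0.25000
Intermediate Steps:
c(Z, S) = (S + Z)/(-2 + 2*Z)
c(m(5, 3), -1)² = ((-1 + 6)/(2*(-1 + 6)))² = ((½)*5/5)² = ((½)*(⅕)*5)² = (½)² = ¼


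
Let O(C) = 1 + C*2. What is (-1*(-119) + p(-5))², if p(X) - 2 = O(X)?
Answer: 12544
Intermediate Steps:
O(C) = 1 + 2*C
p(X) = 3 + 2*X (p(X) = 2 + (1 + 2*X) = 3 + 2*X)
(-1*(-119) + p(-5))² = (-1*(-119) + (3 + 2*(-5)))² = (119 + (3 - 10))² = (119 - 7)² = 112² = 12544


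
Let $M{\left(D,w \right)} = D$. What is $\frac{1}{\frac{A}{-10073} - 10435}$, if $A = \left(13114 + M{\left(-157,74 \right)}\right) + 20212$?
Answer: $- \frac{10073}{105144924} \approx -9.5801 \cdot 10^{-5}$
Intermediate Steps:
$A = 33169$ ($A = \left(13114 - 157\right) + 20212 = 12957 + 20212 = 33169$)
$\frac{1}{\frac{A}{-10073} - 10435} = \frac{1}{\frac{33169}{-10073} - 10435} = \frac{1}{33169 \left(- \frac{1}{10073}\right) - 10435} = \frac{1}{- \frac{33169}{10073} - 10435} = \frac{1}{- \frac{105144924}{10073}} = - \frac{10073}{105144924}$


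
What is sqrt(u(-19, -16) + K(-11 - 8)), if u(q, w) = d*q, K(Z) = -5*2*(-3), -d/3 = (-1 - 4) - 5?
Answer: 6*I*sqrt(15) ≈ 23.238*I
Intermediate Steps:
d = 30 (d = -3*((-1 - 4) - 5) = -3*(-5 - 5) = -3*(-10) = 30)
K(Z) = 30 (K(Z) = -10*(-3) = 30)
u(q, w) = 30*q
sqrt(u(-19, -16) + K(-11 - 8)) = sqrt(30*(-19) + 30) = sqrt(-570 + 30) = sqrt(-540) = 6*I*sqrt(15)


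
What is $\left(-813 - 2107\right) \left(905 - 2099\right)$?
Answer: $3486480$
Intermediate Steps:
$\left(-813 - 2107\right) \left(905 - 2099\right) = - 2920 \left(905 - 2099\right) = \left(-2920\right) \left(-1194\right) = 3486480$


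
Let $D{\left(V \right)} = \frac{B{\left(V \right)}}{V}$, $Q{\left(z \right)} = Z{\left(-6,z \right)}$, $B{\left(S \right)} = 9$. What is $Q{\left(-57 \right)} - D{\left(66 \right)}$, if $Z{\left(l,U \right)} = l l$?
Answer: $\frac{789}{22} \approx 35.864$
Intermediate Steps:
$Z{\left(l,U \right)} = l^{2}$
$Q{\left(z \right)} = 36$ ($Q{\left(z \right)} = \left(-6\right)^{2} = 36$)
$D{\left(V \right)} = \frac{9}{V}$
$Q{\left(-57 \right)} - D{\left(66 \right)} = 36 - \frac{9}{66} = 36 - 9 \cdot \frac{1}{66} = 36 - \frac{3}{22} = \frac{789}{22}$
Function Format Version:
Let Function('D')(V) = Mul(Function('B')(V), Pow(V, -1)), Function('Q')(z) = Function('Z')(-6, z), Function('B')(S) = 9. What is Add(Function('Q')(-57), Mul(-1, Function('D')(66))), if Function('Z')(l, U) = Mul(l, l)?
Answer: Rational(789, 22) ≈ 35.864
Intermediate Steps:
Function('Z')(l, U) = Pow(l, 2)
Function('Q')(z) = 36 (Function('Q')(z) = Pow(-6, 2) = 36)
Function('D')(V) = Mul(9, Pow(V, -1))
Add(Function('Q')(-57), Mul(-1, Function('D')(66))) = Add(36, Mul(-1, Mul(9, Pow(66, -1)))) = Add(36, Mul(-1, Mul(9, Rational(1, 66)))) = Add(36, Mul(-1, Rational(3, 22))) = Add(36, Rational(-3, 22)) = Rational(789, 22)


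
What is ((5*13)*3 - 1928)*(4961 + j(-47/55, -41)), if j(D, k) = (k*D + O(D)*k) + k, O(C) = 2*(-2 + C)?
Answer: -494599933/55 ≈ -8.9927e+6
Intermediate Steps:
O(C) = -4 + 2*C
j(D, k) = k + D*k + k*(-4 + 2*D) (j(D, k) = (k*D + (-4 + 2*D)*k) + k = (D*k + k*(-4 + 2*D)) + k = k + D*k + k*(-4 + 2*D))
((5*13)*3 - 1928)*(4961 + j(-47/55, -41)) = ((5*13)*3 - 1928)*(4961 + 3*(-41)*(-1 - 47/55)) = (65*3 - 1928)*(4961 + 3*(-41)*(-1 - 47*1/55)) = (195 - 1928)*(4961 + 3*(-41)*(-1 - 47/55)) = -1733*(4961 + 3*(-41)*(-102/55)) = -1733*(4961 + 12546/55) = -1733*285401/55 = -494599933/55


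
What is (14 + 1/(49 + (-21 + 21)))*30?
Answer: 20610/49 ≈ 420.61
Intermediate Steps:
(14 + 1/(49 + (-21 + 21)))*30 = (14 + 1/(49 + 0))*30 = (14 + 1/49)*30 = (687/49)*30 = 20610/49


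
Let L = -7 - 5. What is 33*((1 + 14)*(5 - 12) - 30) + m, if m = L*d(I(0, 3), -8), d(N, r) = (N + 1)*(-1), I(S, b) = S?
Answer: -4443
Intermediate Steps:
d(N, r) = -1 - N (d(N, r) = (1 + N)*(-1) = -1 - N)
L = -12
m = 12 (m = -12*(-1 - 1*0) = -12*(-1 + 0) = -12*(-1) = 12)
33*((1 + 14)*(5 - 12) - 30) + m = 33*((1 + 14)*(5 - 12) - 30) + 12 = 33*(15*(-7) - 30) + 12 = 33*(-105 - 30) + 12 = 33*(-135) + 12 = -4455 + 12 = -4443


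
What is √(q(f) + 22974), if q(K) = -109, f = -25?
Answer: √22865 ≈ 151.21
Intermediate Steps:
√(q(f) + 22974) = √(-109 + 22974) = √22865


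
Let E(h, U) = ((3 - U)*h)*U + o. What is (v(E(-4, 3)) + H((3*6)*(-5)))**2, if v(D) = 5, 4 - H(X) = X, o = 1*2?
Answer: 9801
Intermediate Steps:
o = 2
E(h, U) = 2 + U*h*(3 - U) (E(h, U) = ((3 - U)*h)*U + 2 = (h*(3 - U))*U + 2 = U*h*(3 - U) + 2 = 2 + U*h*(3 - U))
H(X) = 4 - X
(v(E(-4, 3)) + H((3*6)*(-5)))**2 = (5 + (4 - 3*6*(-5)))**2 = (5 + (4 - 18*(-5)))**2 = (5 + (4 - 1*(-90)))**2 = (5 + (4 + 90))**2 = (5 + 94)**2 = 99**2 = 9801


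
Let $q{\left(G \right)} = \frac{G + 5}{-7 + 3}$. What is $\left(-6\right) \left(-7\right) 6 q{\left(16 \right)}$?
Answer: $-1323$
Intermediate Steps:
$q{\left(G \right)} = - \frac{5}{4} - \frac{G}{4}$ ($q{\left(G \right)} = \frac{5 + G}{-4} = \left(5 + G\right) \left(- \frac{1}{4}\right) = - \frac{5}{4} - \frac{G}{4}$)
$\left(-6\right) \left(-7\right) 6 q{\left(16 \right)} = \left(-6\right) \left(-7\right) 6 \left(- \frac{5}{4} - 4\right) = 42 \cdot 6 \left(- \frac{5}{4} - 4\right) = 252 \left(- \frac{21}{4}\right) = -1323$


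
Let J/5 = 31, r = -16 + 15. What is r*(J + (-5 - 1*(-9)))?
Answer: -159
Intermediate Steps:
r = -1
J = 155 (J = 5*31 = 155)
r*(J + (-5 - 1*(-9))) = -(155 + (-5 - 1*(-9))) = -(155 + (-5 + 9)) = -(155 + 4) = -1*159 = -159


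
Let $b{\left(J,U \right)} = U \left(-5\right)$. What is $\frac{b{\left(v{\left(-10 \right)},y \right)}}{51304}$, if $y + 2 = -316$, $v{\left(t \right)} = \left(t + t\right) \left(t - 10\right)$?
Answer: $\frac{15}{484} \approx 0.030992$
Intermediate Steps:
$v{\left(t \right)} = 2 t \left(-10 + t\right)$
$y = -318$ ($y = -2 - 316 = -318$)
$b{\left(J,U \right)} = - 5 U$
$\frac{b{\left(v{\left(-10 \right)},y \right)}}{51304} = \frac{\left(-5\right) \left(-318\right)}{51304} = 1590 \cdot \frac{1}{51304} = \frac{15}{484}$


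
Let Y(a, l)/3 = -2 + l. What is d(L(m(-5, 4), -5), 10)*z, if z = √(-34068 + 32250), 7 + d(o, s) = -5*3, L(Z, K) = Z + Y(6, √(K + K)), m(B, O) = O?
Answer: -66*I*√202 ≈ -938.04*I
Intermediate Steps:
Y(a, l) = -6 + 3*l (Y(a, l) = 3*(-2 + l) = -6 + 3*l)
L(Z, K) = -6 + Z + 3*√2*√K (L(Z, K) = Z + (-6 + 3*√(K + K)) = Z + (-6 + 3*√(2*K)) = Z + (-6 + 3*(√2*√K)) = Z + (-6 + 3*√2*√K) = -6 + Z + 3*√2*√K)
d(o, s) = -22 (d(o, s) = -7 - 5*3 = -7 - 15 = -22)
z = 3*I*√202 (z = √(-1818) = 3*I*√202 ≈ 42.638*I)
d(L(m(-5, 4), -5), 10)*z = -66*I*√202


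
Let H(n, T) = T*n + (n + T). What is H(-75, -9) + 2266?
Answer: 2857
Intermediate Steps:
H(n, T) = T + n + T*n (H(n, T) = T*n + (T + n) = T + n + T*n)
H(-75, -9) + 2266 = (-9 - 75 - 9*(-75)) + 2266 = (-9 - 75 + 675) + 2266 = 591 + 2266 = 2857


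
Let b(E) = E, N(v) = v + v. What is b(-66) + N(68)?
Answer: 70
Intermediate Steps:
N(v) = 2*v
b(-66) + N(68) = -66 + 2*68 = -66 + 136 = 70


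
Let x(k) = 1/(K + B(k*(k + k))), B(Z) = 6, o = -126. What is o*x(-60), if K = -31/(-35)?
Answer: -4410/241 ≈ -18.299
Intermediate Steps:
K = 31/35 (K = -31*(-1/35) = 31/35 ≈ 0.88571)
x(k) = 35/241 (x(k) = 1/(31/35 + 6) = 1/(241/35) = 35/241)
o*x(-60) = -126*35/241 = -4410/241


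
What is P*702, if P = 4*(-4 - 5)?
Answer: -25272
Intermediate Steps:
P = -36 (P = 4*(-9) = -36)
P*702 = -36*702 = -25272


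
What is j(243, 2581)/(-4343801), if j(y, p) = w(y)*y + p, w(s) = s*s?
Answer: -14351488/4343801 ≈ -3.3039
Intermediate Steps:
w(s) = s²
j(y, p) = p + y³ (j(y, p) = y²*y + p = y³ + p = p + y³)
j(243, 2581)/(-4343801) = (2581 + 243³)/(-4343801) = (2581 + 14348907)*(-1/4343801) = 14351488*(-1/4343801) = -14351488/4343801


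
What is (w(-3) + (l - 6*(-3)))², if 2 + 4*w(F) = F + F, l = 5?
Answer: 441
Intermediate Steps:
w(F) = -½ + F/2 (w(F) = -½ + (F + F)/4 = -½ + (2*F)/4 = -½ + F/2)
(w(-3) + (l - 6*(-3)))² = ((-½ + (½)*(-3)) + (5 - 6*(-3)))² = ((-½ - 3/2) + (5 + 18))² = (-2 + 23)² = 21² = 441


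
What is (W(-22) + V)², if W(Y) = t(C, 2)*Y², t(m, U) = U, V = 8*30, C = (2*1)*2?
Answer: 1459264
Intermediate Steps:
C = 4 (C = 2*2 = 4)
V = 240
W(Y) = 2*Y²
(W(-22) + V)² = (2*(-22)² + 240)² = (2*484 + 240)² = (968 + 240)² = 1208² = 1459264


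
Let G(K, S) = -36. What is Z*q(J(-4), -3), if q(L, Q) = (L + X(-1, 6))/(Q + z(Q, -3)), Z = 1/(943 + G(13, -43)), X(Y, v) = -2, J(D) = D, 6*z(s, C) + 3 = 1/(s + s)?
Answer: 216/115189 ≈ 0.0018752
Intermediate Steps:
z(s, C) = -½ + 1/(12*s) (z(s, C) = -½ + 1/(6*(s + s)) = -½ + 1/(6*((2*s))) = -½ + (1/(2*s))/6 = -½ + 1/(12*s))
Z = 1/907 (Z = 1/(943 - 36) = 1/907 ≈ 0.0011025)
q(L, Q) = (-2 + L)/(Q + (1 - 6*Q)/(12*Q)) (q(L, Q) = (L - 2)/(Q + (1 - 6*Q)/(12*Q)) = (-2 + L)/(Q + (1 - 6*Q)/(12*Q)))
Z*q(J(-4), -3) = (12*(-3)*(-2 - 4)/(1 - 6*(-3) + 12*(-3)²))/907 = (12*(-3)*(-6)/(1 + 18 + 12*9))/907 = (12*(-3)*(-6)/(1 + 18 + 108))/907 = (12*(-3)*(-6)/127)/907 = (12*(-3)*(1/127)*(-6))/907 = (1/907)*(216/127) = 216/115189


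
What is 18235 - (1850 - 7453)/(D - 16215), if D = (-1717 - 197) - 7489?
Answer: 467138627/25618 ≈ 18235.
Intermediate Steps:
D = -9403 (D = -1914 - 7489 = -9403)
18235 - (1850 - 7453)/(D - 16215) = 18235 - (1850 - 7453)/(-9403 - 16215) = 18235 - (-5603)/(-25618) = 18235 - (-5603)*(-1)/25618 = 18235 - 1*5603/25618 = 18235 - 5603/25618 = 467138627/25618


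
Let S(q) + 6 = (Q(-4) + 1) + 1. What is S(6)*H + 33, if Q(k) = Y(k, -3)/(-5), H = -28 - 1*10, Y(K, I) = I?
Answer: 811/5 ≈ 162.20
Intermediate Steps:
H = -38 (H = -28 - 10 = -38)
Q(k) = ⅗ (Q(k) = -3/(-5) = -3*(-⅕) = ⅗)
S(q) = -17/5 (S(q) = -6 + ((⅗ + 1) + 1) = -6 + (8/5 + 1) = -6 + 13/5 = -17/5)
S(6)*H + 33 = -17/5*(-38) + 33 = 646/5 + 33 = 811/5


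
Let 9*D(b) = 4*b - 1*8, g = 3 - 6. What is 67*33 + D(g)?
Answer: 19879/9 ≈ 2208.8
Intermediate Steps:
g = -3
D(b) = -8/9 + 4*b/9 (D(b) = (4*b - 1*8)/9 = (4*b - 8)/9 = (-8 + 4*b)/9 = -8/9 + 4*b/9)
67*33 + D(g) = 67*33 + (-8/9 + (4/9)*(-3)) = 2211 + (-8/9 - 4/3) = 2211 - 20/9 = 19879/9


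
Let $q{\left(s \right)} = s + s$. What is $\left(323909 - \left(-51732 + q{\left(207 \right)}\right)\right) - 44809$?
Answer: $330418$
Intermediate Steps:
$q{\left(s \right)} = 2 s$
$\left(323909 - \left(-51732 + q{\left(207 \right)}\right)\right) - 44809 = \left(323909 + \left(\left(23152 - 2 \cdot 207\right) - -28580\right)\right) - 44809 = \left(323909 + \left(\left(23152 - 414\right) + 28580\right)\right) - 44809 = \left(323909 + \left(22738 + 28580\right)\right) - 44809 = \left(323909 + 51318\right) - 44809 = 375227 - 44809 = 330418$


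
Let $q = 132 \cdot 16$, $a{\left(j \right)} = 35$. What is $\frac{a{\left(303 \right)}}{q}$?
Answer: $\frac{35}{2112} \approx 0.016572$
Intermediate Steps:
$q = 2112$
$\frac{a{\left(303 \right)}}{q} = \frac{35}{2112}$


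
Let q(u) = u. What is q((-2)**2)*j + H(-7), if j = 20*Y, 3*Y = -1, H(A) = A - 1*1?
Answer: -104/3 ≈ -34.667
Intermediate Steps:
H(A) = -1 + A (H(A) = A - 1 = -1 + A)
Y = -1/3 (Y = (1/3)*(-1) = -1/3 ≈ -0.33333)
j = -20/3 (j = 20*(-1/3) = -20/3 ≈ -6.6667)
q((-2)**2)*j + H(-7) = (-2)**2*(-20/3) + (-1 - 7) = 4*(-20/3) - 8 = -80/3 - 8 = -104/3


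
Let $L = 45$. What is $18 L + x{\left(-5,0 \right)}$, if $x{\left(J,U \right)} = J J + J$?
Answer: $830$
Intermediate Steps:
$x{\left(J,U \right)} = J + J^{2}$ ($x{\left(J,U \right)} = J^{2} + J = J + J^{2}$)
$18 L + x{\left(-5,0 \right)} = 18 \cdot 45 - 5 \left(1 - 5\right) = 810 - -20 = 810 + 20 = 830$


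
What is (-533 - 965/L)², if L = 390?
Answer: 1744482289/6084 ≈ 2.8673e+5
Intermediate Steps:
(-533 - 965/L)² = (-533 - 965/390)² = (-533 - 965*1/390)² = (-533 - 193/78)² = (-41767/78)² = 1744482289/6084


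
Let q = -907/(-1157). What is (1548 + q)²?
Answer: 3211059715249/1338649 ≈ 2.3987e+6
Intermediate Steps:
q = 907/1157 (q = -907*(-1/1157) = 907/1157 ≈ 0.78392)
(1548 + q)² = (1548 + 907/1157)² = (1791943/1157)² = 3211059715249/1338649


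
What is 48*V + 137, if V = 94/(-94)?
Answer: 89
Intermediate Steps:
V = -1 (V = 94*(-1/94) = -1)
48*V + 137 = 48*(-1) + 137 = -48 + 137 = 89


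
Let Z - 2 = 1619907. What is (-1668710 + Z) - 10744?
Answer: -59545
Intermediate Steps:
Z = 1619909 (Z = 2 + 1619907 = 1619909)
(-1668710 + Z) - 10744 = (-1668710 + 1619909) - 10744 = -48801 - 10744 = -59545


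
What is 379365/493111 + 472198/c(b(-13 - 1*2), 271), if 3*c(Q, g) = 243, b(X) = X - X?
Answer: 232876756543/39941991 ≈ 5830.4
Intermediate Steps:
b(X) = 0
c(Q, g) = 81 (c(Q, g) = (⅓)*243 = 81)
379365/493111 + 472198/c(b(-13 - 1*2), 271) = 379365/493111 + 472198/81 = 232876756543/39941991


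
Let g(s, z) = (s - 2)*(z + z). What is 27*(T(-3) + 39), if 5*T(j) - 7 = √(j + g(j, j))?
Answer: 5454/5 + 81*√3/5 ≈ 1118.9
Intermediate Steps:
g(s, z) = 2*z*(-2 + s) (g(s, z) = (-2 + s)*(2*z) = 2*z*(-2 + s))
T(j) = 7/5 + √(j + 2*j*(-2 + j))/5
27*(T(-3) + 39) = 27*((7/5 + √(-3*(-3 + 2*(-3)))/5) + 39) = 27*((7/5 + √(-3*(-3 - 6))/5) + 39) = 27*((7/5 + √(-3*(-9))/5) + 39) = 27*((7/5 + √27/5) + 39) = 27*((7/5 + (3*√3)/5) + 39) = 27*((7/5 + 3*√3/5) + 39) = 27*(202/5 + 3*√3/5) = 5454/5 + 81*√3/5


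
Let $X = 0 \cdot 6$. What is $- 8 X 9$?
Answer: $0$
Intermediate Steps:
$X = 0$
$- 8 X 9 = \left(-8\right) 0 \cdot 9 = 0 \cdot 9 = 0$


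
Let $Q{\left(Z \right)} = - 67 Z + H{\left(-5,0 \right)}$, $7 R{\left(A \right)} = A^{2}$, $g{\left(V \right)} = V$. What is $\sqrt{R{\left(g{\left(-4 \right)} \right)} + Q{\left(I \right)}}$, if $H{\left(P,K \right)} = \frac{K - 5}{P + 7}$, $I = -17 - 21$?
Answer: $\frac{\sqrt{498974}}{14} \approx 50.456$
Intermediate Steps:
$R{\left(A \right)} = \frac{A^{2}}{7}$
$I = -38$ ($I = -17 - 21 = -38$)
$H{\left(P,K \right)} = \frac{-5 + K}{7 + P}$
$Q{\left(Z \right)} = - \frac{5}{2} - 67 Z$ ($Q{\left(Z \right)} = - 67 Z + \frac{-5 + 0}{7 - 5} = - 67 Z + \frac{1}{2} \left(-5\right) = - 67 Z - \frac{5}{2} = - \frac{5}{2} - 67 Z$)
$\sqrt{R{\left(g{\left(-4 \right)} \right)} + Q{\left(I \right)}} = \sqrt{\frac{\left(-4\right)^{2}}{7} - - \frac{5087}{2}} = \sqrt{\frac{1}{7} \cdot 16 + \left(- \frac{5}{2} + 2546\right)} = \sqrt{\frac{16}{7} + \frac{5087}{2}} = \sqrt{\frac{35641}{14}} = \frac{\sqrt{498974}}{14}$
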